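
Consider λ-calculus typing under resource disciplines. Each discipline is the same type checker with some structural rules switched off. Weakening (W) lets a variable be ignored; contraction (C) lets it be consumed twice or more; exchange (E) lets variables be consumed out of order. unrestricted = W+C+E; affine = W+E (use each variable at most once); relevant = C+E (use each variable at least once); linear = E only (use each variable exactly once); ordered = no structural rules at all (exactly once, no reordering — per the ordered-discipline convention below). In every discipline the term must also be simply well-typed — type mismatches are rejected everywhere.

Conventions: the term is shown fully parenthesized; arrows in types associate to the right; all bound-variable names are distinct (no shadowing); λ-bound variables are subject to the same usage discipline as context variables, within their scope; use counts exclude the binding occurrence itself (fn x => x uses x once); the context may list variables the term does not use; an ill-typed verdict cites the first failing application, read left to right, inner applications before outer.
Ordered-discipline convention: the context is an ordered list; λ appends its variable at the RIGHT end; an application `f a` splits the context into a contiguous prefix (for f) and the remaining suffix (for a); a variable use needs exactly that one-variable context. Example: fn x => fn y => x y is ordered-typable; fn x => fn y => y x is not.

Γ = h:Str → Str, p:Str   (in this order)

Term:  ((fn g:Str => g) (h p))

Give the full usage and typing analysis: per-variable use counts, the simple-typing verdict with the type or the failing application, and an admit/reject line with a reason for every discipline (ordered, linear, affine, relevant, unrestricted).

variable uses: h=1, p=1, g [bound]=1
uses in reading order: g, h, p
typing: ✓ — Str
ordered: ✓, h, p, g: once each, no exchange needed
linear: ✓, exactly-once usage across h, p, g
affine: ✓, at most one use each (h, p, g)
relevant: ✓, none of h, p, g goes unused
unrestricted: ✓, simply typable at Str; W, C, E all held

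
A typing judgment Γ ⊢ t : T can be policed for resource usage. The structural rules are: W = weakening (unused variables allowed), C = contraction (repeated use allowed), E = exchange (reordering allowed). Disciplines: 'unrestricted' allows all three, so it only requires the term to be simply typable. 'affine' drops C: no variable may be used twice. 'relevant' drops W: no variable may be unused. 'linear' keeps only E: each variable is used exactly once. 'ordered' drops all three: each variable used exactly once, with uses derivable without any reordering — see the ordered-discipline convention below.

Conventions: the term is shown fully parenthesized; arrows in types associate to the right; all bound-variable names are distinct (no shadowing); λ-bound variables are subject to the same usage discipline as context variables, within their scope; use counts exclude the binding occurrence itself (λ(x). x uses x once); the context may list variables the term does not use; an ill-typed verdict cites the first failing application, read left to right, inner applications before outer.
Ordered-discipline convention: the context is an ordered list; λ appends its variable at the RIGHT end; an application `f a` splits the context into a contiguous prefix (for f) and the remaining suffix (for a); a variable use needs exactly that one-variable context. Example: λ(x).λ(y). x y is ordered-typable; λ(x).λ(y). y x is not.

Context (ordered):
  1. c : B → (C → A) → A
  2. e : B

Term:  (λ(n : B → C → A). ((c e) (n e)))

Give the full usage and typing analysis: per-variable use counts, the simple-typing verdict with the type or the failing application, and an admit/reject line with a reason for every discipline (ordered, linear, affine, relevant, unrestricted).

use counts: c ×1; e ×2; n [bound] ×1
uses in reading order: c, e, n, e
typing: well-typed — term : (B → C → A) → A
ordered: ✗ — uses contraction: e ×2
linear: ✗ — uses contraction: e ×2
affine: ✗ — uses contraction: e ×2
relevant: ✓ — c, e, n: all used, weakening unneeded
unrestricted: ✓ — type-checks ((B → C → A) → A) and nothing is barred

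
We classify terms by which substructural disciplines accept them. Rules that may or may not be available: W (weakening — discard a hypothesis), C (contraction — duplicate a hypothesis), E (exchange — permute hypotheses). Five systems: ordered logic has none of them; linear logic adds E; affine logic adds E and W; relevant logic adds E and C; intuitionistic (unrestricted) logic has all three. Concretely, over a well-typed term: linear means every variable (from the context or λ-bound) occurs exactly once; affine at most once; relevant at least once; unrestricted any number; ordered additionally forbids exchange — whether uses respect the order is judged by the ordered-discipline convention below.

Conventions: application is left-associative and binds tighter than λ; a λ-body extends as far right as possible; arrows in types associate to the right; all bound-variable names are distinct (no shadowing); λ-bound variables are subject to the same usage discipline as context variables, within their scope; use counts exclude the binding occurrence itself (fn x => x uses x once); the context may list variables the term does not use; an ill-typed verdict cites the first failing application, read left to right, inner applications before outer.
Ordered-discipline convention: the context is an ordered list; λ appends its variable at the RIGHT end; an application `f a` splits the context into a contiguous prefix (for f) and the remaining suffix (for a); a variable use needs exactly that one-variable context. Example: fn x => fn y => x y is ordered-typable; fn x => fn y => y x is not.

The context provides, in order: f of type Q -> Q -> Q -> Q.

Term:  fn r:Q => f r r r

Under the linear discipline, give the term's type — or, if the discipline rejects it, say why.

not well-typed under linear — uses contraction: r ×3
counts: f=1; r (λ-bound)=3
use order (left to right): f, r, r, r
typing: well-typed at Q -> Q
summary: ordered ✗ · linear ✗ · affine ✗ · relevant ✓ · unrestricted ✓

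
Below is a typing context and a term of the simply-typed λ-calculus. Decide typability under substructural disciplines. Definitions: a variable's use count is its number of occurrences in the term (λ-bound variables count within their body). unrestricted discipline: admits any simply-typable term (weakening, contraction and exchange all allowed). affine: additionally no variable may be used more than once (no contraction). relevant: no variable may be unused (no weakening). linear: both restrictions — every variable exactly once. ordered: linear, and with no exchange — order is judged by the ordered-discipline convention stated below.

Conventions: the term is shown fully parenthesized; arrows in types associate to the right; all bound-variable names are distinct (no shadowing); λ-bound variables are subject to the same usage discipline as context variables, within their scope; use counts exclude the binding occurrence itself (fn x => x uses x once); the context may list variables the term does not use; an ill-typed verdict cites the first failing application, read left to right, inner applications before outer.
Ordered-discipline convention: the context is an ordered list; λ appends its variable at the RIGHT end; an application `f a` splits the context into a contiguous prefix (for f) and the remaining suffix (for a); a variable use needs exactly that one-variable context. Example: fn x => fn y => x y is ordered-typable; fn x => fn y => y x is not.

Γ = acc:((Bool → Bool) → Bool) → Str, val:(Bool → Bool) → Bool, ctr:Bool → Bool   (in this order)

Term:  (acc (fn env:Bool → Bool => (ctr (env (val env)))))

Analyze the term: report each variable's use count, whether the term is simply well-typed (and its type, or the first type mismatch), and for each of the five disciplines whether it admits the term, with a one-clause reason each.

variable uses: acc ×1; val ×1; ctr ×1; env (λ-bound) ×2
uses in reading order: acc, ctr, env, val, env
typing: the term checks, with type Str
ordered: ✗, uses contraction: env ×2
linear: ✗, uses contraction: env ×2
affine: ✗, uses contraction: env ×2
relevant: ✓, none of acc, val, ctr, env goes unused
unrestricted: ✓, well-typed at Str; no restrictions here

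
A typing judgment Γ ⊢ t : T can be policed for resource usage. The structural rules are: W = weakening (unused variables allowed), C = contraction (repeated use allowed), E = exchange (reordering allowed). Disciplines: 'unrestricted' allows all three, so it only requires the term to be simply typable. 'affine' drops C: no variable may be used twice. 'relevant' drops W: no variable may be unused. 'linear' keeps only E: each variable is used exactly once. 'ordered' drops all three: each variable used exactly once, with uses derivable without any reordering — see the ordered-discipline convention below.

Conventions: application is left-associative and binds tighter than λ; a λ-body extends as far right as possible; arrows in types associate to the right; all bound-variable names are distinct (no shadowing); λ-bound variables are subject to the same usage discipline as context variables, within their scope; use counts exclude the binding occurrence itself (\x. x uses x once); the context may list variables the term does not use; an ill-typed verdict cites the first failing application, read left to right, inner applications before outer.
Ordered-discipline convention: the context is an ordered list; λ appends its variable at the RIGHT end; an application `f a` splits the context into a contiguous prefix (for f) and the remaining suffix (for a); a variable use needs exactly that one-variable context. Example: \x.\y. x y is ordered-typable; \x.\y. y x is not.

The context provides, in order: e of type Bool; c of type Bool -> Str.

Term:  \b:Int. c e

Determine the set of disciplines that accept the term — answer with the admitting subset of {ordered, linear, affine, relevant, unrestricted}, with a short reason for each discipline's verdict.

admitted in: affine, unrestricted
use counts: e ×1; c ×1; b (bound) ×0
use order (left to right): c, e
typing: well-typed — term : Int -> Str
ordered ✗ (unused: b — weakening required)
linear ✗ (unused: b — weakening required)
affine ✓ (e, c, b: no repeats, contraction unneeded)
relevant ✗ (unused: b — weakening required)
unrestricted ✓ (type-checks (Int -> Str) and nothing is barred)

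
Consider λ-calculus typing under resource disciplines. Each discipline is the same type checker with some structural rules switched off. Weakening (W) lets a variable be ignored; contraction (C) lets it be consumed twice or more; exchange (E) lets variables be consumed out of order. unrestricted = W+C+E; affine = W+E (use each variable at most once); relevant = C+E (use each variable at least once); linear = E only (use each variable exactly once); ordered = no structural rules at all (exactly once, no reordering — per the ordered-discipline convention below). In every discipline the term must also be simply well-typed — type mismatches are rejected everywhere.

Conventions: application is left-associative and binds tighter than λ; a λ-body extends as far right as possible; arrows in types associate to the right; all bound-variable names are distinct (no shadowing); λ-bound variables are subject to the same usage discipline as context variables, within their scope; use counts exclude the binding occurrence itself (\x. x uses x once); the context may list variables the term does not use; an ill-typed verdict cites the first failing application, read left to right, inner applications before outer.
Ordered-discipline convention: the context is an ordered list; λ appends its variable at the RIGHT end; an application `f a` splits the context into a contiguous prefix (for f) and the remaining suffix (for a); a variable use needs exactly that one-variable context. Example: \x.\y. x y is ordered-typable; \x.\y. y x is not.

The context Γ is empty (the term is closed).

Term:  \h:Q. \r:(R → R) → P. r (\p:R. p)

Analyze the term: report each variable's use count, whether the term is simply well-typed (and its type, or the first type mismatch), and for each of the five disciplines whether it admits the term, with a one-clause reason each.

counts: h (λ-bound) ×0; r (λ-bound) ×1; p (λ-bound) ×1
order of uses: r, p
typing: the term checks, with type Q → ((R → R) → P) → P
ordered: ✗, h never used (weakening)
linear: ✗, h never used (weakening)
affine: ✓, none of h, r, p used more than once
relevant: ✗, h never used (weakening)
unrestricted: ✓, well-typed at Q → ((R → R) → P) → P; no restrictions here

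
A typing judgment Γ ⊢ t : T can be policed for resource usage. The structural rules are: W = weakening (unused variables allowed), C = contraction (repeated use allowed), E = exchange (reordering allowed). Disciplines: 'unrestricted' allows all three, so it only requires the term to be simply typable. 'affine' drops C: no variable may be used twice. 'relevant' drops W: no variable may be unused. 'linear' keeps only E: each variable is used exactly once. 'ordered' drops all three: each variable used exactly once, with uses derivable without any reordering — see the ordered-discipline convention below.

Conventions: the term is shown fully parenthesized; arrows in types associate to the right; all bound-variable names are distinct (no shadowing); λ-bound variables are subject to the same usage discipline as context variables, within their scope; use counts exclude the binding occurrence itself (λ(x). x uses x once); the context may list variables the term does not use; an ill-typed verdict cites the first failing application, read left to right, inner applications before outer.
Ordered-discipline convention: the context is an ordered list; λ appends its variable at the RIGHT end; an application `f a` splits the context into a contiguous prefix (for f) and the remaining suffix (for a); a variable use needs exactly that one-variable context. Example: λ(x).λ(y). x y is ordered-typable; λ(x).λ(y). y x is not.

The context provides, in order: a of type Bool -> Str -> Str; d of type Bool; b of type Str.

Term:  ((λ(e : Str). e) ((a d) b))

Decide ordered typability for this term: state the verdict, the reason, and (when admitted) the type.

yes — single-use (a, d, b, e), ordered derivation ok; term : Str
counts: a=1; d=1; b=1; e [bound]=1
uses in reading order: e, a, d, b
typing: well-typed — term : Str
summary: ordered ✓, linear ✓, affine ✓, relevant ✓, unrestricted ✓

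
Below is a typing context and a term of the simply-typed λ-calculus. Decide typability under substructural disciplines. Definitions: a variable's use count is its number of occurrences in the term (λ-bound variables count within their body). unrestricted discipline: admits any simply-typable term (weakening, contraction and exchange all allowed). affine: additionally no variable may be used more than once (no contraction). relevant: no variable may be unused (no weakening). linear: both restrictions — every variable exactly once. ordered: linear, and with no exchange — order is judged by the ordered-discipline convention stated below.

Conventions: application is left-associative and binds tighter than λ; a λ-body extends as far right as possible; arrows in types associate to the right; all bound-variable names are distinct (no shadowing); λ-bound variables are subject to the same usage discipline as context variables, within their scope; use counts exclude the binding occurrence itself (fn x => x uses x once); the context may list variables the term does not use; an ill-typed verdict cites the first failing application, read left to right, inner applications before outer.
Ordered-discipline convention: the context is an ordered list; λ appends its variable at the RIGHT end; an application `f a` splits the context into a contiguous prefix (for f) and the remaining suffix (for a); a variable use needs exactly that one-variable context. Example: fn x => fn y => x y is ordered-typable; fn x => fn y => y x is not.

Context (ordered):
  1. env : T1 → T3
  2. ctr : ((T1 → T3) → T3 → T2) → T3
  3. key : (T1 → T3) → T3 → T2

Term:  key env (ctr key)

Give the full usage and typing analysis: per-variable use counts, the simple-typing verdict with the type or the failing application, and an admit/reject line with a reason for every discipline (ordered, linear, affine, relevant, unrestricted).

variable uses: env: 1×, ctr: 1×, key: 2×
order of uses: key, env, ctr, key
typing: well-typed at T2
ordered: ✗, repeated use of key ×2
linear: ✗, repeated use of key ×2
affine: ✗, repeated use of key ×2
relevant: ✓, at least one use each (env, ctr, key)
unrestricted: ✓, simply typable at T2; W, C, E all held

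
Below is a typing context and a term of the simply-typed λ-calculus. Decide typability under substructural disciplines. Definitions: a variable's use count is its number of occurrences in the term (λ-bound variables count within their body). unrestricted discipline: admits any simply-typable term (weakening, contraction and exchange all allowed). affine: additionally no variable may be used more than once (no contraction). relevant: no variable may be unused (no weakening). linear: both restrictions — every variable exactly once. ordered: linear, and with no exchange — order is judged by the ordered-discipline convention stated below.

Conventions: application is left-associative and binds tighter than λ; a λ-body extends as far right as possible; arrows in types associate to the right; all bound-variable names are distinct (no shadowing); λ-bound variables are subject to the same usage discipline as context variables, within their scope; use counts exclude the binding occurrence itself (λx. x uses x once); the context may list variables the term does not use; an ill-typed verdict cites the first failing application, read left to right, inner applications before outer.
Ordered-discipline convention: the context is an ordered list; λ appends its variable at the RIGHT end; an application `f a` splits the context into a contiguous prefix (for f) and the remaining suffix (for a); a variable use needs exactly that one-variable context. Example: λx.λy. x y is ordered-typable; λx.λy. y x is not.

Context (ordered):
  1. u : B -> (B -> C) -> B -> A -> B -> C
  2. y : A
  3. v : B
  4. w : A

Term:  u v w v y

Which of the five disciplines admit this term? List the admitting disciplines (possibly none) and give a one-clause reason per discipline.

admitted by: none
counts: u: 1; y: 1; v: 2; w: 1
use order (left to right): u, v, w, v, y
typing: ill-typed: argument of type A where B -> C is required
ordered ✗ (not simply typable)
linear ✗ (fails simple typing)
affine ✗ (a type mismatch blocks all five)
relevant ✗ (the type mismatch rejects it)
unrestricted ✗ (not simply typable)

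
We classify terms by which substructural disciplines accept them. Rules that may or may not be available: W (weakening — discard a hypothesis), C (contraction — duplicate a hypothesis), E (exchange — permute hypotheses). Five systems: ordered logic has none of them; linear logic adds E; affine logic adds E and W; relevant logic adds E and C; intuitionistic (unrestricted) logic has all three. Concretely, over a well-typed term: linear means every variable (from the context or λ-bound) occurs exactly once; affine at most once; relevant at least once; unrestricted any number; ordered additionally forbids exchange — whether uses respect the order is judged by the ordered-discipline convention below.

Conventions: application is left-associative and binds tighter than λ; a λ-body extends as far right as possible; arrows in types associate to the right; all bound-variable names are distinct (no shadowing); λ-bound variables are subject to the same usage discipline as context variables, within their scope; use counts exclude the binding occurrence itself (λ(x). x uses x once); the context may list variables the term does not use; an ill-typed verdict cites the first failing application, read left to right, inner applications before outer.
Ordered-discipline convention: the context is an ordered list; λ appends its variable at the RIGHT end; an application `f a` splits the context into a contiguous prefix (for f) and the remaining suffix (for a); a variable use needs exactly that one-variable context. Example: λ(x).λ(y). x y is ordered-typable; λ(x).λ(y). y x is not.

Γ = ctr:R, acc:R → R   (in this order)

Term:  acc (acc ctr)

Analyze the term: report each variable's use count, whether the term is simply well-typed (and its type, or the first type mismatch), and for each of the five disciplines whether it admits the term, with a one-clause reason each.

counts: ctr: 1×; acc: 2×
uses in reading order: acc, acc, ctr
typing: ✓ — R
ordered: ✗ — acc ×2 used more than once (contraction)
linear: ✗ — acc ×2 used more than once (contraction)
affine: ✗ — acc ×2 used more than once (contraction)
relevant: ✓ — none of ctr, acc goes unused
unrestricted: ✓ — typability at R is all that's needed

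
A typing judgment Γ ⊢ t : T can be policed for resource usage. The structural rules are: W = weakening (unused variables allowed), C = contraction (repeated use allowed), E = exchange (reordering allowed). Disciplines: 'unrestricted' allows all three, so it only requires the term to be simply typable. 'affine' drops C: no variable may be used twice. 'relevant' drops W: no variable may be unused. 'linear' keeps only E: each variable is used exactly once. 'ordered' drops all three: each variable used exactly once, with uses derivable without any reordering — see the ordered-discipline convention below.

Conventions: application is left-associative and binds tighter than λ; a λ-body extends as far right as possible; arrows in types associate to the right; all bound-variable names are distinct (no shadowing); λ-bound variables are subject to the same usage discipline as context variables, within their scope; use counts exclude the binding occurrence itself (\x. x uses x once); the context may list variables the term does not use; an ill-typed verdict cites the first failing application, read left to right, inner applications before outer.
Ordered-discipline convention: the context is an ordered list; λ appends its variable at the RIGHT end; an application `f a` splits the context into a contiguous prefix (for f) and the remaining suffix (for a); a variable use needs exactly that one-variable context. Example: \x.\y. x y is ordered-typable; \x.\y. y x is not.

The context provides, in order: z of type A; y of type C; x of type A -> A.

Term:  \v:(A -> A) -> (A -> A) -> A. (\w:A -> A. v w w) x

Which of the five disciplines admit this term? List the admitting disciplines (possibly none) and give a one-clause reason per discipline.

admitted in: unrestricted
variable uses: z ×0, y ×0, x ×1, v (λ-bound) ×1, w (λ-bound) ×2
uses in reading order: v, w, w, x
typing: ✓ — ((A -> A) -> (A -> A) -> A) -> A
ordered: ✗ — needs contraction — w ×2; unused: z, y — weakening required
linear: ✗ — needs contraction — w ×2; unused: z, y — weakening required
affine: ✗ — needs contraction — w ×2
relevant: ✗ — unused: z, y — weakening required
unrestricted: ✓ — well-typed at ((A -> A) -> (A -> A) -> A) -> A; no restrictions here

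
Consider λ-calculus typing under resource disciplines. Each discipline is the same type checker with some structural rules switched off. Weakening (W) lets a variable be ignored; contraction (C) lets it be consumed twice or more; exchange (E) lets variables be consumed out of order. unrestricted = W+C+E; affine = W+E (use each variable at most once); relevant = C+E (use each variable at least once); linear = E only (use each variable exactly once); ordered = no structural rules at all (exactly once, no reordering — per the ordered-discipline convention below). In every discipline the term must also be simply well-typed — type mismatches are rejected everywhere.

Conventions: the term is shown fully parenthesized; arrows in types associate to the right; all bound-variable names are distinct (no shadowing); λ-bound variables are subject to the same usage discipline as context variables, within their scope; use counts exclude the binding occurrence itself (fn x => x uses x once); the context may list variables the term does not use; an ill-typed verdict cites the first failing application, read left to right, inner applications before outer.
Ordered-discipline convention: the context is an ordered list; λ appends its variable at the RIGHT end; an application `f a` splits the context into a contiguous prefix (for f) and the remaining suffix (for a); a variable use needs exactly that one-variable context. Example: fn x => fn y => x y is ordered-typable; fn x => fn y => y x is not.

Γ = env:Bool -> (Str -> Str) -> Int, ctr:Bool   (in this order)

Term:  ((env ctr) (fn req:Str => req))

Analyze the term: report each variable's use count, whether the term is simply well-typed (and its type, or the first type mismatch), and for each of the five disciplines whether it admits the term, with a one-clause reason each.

variable uses: env: 1×, ctr: 1×, req (bound): 1×
order of uses: env, ctr, req
typing: the term checks, with type Int
ordered: ✓, one use each (env, ctr, req); ordered split holds
linear: ✓, each of env, ctr, req used exactly once
affine: ✓, none of env, ctr, req used more than once
relevant: ✓, at least one use each (env, ctr, req)
unrestricted: ✓, simply typable at Int; W, C, E all held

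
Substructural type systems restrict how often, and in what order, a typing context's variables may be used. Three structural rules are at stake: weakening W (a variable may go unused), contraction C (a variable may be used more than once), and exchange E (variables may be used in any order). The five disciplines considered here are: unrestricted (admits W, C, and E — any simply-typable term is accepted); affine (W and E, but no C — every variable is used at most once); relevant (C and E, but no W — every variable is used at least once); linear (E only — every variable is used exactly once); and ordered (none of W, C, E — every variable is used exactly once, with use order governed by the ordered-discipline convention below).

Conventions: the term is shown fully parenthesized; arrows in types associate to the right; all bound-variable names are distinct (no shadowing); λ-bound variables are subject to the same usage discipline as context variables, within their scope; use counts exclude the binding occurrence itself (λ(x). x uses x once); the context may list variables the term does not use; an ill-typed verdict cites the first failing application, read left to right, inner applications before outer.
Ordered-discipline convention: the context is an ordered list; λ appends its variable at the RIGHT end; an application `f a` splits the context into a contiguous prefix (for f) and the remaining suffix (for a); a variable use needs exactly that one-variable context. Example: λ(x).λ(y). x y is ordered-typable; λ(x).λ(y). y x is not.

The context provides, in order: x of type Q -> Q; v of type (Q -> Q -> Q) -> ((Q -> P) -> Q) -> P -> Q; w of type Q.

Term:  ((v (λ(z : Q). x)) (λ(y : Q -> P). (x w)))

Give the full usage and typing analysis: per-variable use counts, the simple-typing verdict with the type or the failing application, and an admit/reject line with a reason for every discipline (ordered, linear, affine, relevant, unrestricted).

variable uses: x=2; v=1; w=1; z [bound]=0; y [bound]=0
left-to-right use order: v, x, x, w
typing: well-typed — term : P -> Q
ordered: ✗, repeated use of x ×2; needs weakening: z, y unused
linear: ✗, repeated use of x ×2; needs weakening: z, y unused
affine: ✗, repeated use of x ×2
relevant: ✗, needs weakening: z, y unused
unrestricted: ✓, simply typable at P -> Q; W, C, E all held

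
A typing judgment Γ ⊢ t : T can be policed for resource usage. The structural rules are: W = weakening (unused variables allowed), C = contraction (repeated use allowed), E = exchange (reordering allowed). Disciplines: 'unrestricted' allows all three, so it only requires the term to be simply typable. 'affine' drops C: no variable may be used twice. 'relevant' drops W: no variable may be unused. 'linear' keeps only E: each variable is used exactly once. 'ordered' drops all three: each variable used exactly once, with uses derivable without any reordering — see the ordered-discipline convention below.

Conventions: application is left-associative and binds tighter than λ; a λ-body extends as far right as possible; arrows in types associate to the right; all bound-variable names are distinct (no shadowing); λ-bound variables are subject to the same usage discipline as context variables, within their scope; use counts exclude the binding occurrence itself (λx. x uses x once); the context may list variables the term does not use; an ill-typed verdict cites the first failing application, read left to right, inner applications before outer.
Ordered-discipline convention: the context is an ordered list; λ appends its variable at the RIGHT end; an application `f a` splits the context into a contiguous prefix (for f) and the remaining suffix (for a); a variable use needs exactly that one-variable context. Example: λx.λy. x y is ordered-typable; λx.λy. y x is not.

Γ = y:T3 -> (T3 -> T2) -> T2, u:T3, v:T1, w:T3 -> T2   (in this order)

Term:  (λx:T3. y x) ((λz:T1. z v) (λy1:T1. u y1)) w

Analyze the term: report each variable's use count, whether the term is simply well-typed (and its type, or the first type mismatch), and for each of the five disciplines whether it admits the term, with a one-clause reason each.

variable uses: y ×1; u ×1; v ×1; w ×1; x (bound) ×1; z (bound) ×1; y1 (bound) ×1
uses in reading order: y, x, z, v, u, y1, w
typing: ill-typed: applying a non-function (T1)
ordered ✗ (the type mismatch rejects it)
linear ✗ (not simply typable)
affine ✗ (fails simple typing)
relevant ✗ (a type mismatch blocks all five)
unrestricted ✗ (the type mismatch rejects it)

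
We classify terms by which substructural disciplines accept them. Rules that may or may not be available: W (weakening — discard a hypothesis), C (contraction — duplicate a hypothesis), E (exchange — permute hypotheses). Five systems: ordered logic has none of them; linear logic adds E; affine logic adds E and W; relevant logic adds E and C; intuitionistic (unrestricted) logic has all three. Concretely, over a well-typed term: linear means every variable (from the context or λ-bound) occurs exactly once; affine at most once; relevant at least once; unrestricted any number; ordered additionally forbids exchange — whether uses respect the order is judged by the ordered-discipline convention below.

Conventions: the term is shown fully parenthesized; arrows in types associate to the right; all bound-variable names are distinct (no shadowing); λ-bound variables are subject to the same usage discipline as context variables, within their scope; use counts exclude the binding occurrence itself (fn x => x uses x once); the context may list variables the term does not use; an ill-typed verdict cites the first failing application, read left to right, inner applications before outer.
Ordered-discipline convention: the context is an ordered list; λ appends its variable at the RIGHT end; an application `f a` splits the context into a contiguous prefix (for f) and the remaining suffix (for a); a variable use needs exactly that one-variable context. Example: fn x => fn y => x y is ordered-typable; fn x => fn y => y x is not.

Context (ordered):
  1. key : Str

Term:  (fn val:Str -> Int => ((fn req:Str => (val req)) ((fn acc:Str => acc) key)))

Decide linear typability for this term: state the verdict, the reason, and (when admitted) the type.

yes — exactly-once usage across key, val, req, acc; term : (Str -> Int) -> Int
use counts: key=1; val (λ-bound)=1; req (λ-bound)=1; acc (λ-bound)=1
left-to-right use order: val, req, acc, key
typing: ✓ — (Str -> Int) -> Int
per-discipline verdicts: ordered ✗; linear ✓; affine ✓; relevant ✓; unrestricted ✓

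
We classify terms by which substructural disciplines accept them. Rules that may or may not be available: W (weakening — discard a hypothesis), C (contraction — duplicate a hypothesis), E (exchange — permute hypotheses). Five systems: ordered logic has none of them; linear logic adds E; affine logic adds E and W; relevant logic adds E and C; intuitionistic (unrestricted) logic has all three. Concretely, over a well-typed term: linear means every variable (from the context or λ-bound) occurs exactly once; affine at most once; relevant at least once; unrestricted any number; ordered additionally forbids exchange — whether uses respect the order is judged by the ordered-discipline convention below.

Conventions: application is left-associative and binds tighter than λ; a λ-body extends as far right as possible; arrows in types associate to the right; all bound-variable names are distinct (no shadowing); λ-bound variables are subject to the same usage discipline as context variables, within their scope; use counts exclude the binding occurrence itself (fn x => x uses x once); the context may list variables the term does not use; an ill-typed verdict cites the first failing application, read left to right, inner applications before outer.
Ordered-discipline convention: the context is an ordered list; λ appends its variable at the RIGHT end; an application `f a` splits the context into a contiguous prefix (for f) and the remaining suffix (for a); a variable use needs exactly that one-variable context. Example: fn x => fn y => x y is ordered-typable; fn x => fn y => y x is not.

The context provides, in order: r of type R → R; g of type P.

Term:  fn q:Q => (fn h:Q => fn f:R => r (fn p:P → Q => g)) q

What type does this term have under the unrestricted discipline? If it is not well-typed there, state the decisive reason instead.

not well-typed under unrestricted — a type mismatch blocks all five
variable uses: r: 1, g: 1, q (bound): 1, h (bound): 0, f (bound): 0, p (bound): 0
use order (left to right): r, g, q
typing: ill-typed: an application expects R but receives (P → Q) → P
summary: ordered ✗ · linear ✗ · affine ✗ · relevant ✗ · unrestricted ✗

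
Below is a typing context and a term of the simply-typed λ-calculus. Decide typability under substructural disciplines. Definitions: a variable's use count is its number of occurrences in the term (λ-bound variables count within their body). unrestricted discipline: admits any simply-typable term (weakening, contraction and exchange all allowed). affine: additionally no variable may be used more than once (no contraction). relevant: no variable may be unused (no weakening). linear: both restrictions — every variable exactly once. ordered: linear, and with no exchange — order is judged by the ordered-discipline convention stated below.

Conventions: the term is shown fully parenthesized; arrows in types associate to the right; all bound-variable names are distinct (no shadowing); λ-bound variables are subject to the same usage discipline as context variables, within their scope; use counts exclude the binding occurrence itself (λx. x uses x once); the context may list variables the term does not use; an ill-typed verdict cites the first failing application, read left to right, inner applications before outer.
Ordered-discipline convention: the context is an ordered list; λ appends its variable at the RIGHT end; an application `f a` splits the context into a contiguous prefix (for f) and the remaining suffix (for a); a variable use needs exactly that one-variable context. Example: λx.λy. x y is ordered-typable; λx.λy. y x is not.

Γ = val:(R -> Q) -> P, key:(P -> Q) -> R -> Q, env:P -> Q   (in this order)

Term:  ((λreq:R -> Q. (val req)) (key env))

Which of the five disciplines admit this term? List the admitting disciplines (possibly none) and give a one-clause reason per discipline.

admitted in: ordered, linear, affine, relevant, unrestricted
usage: val=1, key=1, env=1, req (λ-bound)=1
use order (left to right): val, req, key, env
typing: well-typed at P
ordered ✓ (single-use (val, key, env, req), ordered derivation ok)
linear ✓ (each of val, key, env, req used exactly once)
affine ✓ (no duplicate uses among val, key, env, req)
relevant ✓ (val, key, env, req: all used, weakening unneeded)
unrestricted ✓ (typability at P is all that's needed)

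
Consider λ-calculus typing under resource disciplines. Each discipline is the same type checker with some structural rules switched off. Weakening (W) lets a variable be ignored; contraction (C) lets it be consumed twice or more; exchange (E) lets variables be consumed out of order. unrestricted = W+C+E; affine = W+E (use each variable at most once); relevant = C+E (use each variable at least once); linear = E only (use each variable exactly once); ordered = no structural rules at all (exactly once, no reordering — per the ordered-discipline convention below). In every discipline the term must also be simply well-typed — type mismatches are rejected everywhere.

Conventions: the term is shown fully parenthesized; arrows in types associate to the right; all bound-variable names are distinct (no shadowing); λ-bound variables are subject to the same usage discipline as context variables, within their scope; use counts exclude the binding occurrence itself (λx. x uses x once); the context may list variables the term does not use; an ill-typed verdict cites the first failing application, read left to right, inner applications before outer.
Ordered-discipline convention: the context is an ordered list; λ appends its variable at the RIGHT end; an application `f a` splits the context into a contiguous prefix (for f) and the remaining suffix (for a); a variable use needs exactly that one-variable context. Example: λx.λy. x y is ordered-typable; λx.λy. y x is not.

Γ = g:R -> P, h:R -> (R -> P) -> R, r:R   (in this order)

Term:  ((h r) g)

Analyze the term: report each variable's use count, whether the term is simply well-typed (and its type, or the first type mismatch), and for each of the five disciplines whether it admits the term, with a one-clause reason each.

usage: g: 1; h: 1; r: 1
use order (left to right): h, r, g
typing: ✓ — R
ordered ✗ (needs exchange: uses follow h, r, g)
linear ✓ (single use per variable (g, h, r))
affine ✓ (none of g, h, r used more than once)
relevant ✓ (none of g, h, r goes unused)
unrestricted ✓ (type-checks (R) and nothing is barred)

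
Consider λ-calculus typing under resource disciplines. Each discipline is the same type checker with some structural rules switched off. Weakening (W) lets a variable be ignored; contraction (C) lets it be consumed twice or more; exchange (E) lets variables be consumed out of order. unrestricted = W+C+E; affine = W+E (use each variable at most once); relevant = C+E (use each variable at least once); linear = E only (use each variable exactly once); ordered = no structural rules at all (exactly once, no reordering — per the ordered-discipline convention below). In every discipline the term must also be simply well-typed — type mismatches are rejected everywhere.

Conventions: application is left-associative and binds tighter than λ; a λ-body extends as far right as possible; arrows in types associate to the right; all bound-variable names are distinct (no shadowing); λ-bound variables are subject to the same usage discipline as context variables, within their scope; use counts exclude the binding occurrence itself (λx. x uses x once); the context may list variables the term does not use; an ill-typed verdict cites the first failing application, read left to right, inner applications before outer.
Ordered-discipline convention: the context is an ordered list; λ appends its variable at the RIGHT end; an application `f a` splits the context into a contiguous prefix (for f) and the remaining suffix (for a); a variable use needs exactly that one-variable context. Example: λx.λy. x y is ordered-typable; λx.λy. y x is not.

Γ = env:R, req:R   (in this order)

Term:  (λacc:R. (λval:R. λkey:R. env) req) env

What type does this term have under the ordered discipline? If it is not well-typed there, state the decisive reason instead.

not well-typed under ordered — env ×2 used more than once (contraction); needs weakening: acc, val, key unused
use counts: env=2; req=1; acc (λ-bound)=0; val (λ-bound)=0; key (λ-bound)=0
use order (left to right): env, req, env
typing: well-typed — term : R → R
across the five disciplines: ordered ✗ | linear ✗ | affine ✗ | relevant ✗ | unrestricted ✓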